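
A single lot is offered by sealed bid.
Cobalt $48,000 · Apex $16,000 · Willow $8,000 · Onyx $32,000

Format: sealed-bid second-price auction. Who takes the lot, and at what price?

Bids in order: 48,000 (Cobalt) > 32,000 (Onyx) > 16,000 (Apex) > 8,000 (Willow)
Second-price: Cobalt pays Onyx's bid of $32,000.

Cobalt pays $32,000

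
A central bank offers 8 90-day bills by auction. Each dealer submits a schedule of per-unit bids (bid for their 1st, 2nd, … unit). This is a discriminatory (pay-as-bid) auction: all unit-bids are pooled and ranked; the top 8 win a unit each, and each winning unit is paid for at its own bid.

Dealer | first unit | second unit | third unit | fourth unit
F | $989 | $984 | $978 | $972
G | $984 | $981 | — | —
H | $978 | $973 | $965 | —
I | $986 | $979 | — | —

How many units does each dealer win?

Pooled unit-bids ranked (top 8): 989 (F-1), 986 (I-1), 984 (F-2), 984 (G-1), 981 (G-2), 979 (I-2), 978 (F-3), 978 (H-1)
Next rejected bid: $973 (not a price — pay-as-bid).
Allocation: F 3, G 2, H 1, I 2.

F 3, G 2, H 1, I 2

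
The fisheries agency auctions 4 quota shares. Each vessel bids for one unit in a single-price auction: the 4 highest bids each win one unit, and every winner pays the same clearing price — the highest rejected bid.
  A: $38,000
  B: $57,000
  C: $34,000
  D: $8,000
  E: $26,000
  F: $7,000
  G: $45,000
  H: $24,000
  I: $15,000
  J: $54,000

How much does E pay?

Sorting: 57,000 (B), 54,000 (J), 45,000 (G), 38,000 (A), 34,000 (C), 26,000 (E), …
The 4 highest are B, J, G, A.
Highest unsuccessful bid: $34,000 → clearing price.
E does not win → pays $0.

E pays $0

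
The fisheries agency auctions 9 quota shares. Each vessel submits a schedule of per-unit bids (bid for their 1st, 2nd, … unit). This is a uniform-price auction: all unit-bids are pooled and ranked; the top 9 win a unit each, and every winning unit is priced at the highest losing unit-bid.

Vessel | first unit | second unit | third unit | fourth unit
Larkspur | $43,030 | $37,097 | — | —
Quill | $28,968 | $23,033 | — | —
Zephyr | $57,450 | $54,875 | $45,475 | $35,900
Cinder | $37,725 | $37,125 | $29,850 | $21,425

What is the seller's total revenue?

All unit-bids, highest first — top 9: 57,450 (Zephyr-1), 54,875 (Zephyr-2), 45,475 (Zephyr-3), 43,030 (Larkspur-1), 37,725 (Cinder-1), 37,125 (Cinder-2), 37,097 (Larkspur-2), 35,900 (Zephyr-4), 29,850 (Cinder-3)
Highest rejected unit-bid = $28,968.
Allocation: Cinder 3, Larkspur 2, Zephyr 4. Every unit priced at $28,968.
Revenue = 9 × 28,968 = $260,712.

Total revenue: $260,712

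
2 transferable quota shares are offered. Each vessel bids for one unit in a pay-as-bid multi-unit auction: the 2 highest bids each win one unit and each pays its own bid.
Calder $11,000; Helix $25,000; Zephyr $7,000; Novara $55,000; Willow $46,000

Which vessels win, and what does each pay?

Novara $55,000, Willow $46,000

Sorting: 55,000 (Novara), 46,000 (Willow), 25,000 (Helix), 11,000 (Calder), …
Winners (2 units): Novara, Willow.
Each winner pays its own bid: Novara $55,000, Willow $46,000.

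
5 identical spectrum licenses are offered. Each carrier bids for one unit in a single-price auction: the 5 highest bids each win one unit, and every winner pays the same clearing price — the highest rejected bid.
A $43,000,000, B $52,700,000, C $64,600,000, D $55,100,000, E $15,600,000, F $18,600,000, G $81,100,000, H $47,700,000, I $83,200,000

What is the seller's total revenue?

Total revenue: $238,500,000

Bids ranked high→low: 83,200,000 (I), 81,100,000 (G), 64,600,000 (C), 55,100,000 (D), 52,700,000 (B), 47,700,000 (H), 43,000,000 (A), …
Winners (5 units): I, G, C, D, B.
Clearing price = highest rejected bid = $47,700,000.
Total revenue = 5 × $47,700,000 = $238,500,000.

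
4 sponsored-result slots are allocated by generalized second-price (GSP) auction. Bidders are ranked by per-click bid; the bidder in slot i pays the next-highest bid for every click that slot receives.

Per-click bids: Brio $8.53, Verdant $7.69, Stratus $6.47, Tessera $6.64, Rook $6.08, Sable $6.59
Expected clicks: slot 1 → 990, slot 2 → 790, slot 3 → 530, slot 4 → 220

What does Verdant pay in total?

Verdant pays $5245.60

Sorting advertisers: $8.53 (Brio) > $7.69 (Verdant) > $6.64 (Tessera) > $6.59 (Sable) > $6.47 (Stratus) > …
Verdant holds slot 2 → pays next bid $6.64 × 790 clicks = $5245.60.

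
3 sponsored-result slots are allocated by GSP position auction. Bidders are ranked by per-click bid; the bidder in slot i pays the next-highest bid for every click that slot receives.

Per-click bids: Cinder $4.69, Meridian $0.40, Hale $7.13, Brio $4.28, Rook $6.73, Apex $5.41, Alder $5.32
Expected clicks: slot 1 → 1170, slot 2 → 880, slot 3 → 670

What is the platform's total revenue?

Ranked by bid: $7.13 (Hale) > $6.73 (Rook) > $5.41 (Apex) > $5.32 (Alder) > …
Slot 1: Hale pays $6.73 × 1170 = $7874.10
Slot 2: Rook pays $5.41 × 880 = $4760.80
Slot 3: Apex pays $5.32 × 670 = $3564.40
Total = $16199.30

Total revenue: $16199.30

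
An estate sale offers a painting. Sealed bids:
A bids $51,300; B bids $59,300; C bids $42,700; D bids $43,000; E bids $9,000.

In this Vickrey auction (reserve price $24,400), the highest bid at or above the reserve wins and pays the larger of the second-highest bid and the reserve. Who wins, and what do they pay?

B pays $51,300

Bids in order: 59,300 (B) > 51,300 (A) > 43,000 (D) > 42,700 (C) > 9,000 (E)
B has the top bid at or above the reserve ($59,300).
max(second-highest $51,300, reserve $24,400) = $51,300; the reserve does not bind.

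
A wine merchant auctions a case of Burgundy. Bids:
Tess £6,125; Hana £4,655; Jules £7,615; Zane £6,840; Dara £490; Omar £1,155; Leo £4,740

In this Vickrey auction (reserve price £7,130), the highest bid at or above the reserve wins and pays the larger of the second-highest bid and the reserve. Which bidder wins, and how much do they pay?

Bids in order: 7,615 (Jules) > 6,840 (Zane) > 6,125 (Tess) > 4,740 (Leo) > 4,655 (Hana) > 1,155 (Omar) > …
Jules has the top bid at or above the reserve (£7,615).
Second-highest bid £6,840 is below the reserve £7,130, so the reserve binds → payment £7,130.

Jules pays £7,130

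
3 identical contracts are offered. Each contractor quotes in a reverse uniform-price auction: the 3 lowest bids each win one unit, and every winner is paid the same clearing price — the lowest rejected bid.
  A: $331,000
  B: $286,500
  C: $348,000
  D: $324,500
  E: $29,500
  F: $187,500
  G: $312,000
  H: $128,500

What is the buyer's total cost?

Total cost: $859,500

Ordering the bids: 29,500 (E), 128,500 (H), 187,500 (F), 286,500 (B), 312,000 (G), …
Lowest 3: E, H, F.
Lowest unsuccessful bid: $286,500 → clearing price.
Total cost = 3 × $286,500 = $859,500.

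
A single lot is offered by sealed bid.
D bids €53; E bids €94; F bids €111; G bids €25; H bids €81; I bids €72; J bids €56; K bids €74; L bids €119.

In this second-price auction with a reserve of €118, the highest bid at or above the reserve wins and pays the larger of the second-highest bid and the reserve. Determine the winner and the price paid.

Bids in order: 119 (L) > 111 (F) > 94 (E) > 81 (H) > 74 (K) > 72 (I) > …
L has the top bid at or above the reserve (€119).
Second-highest bid €111 is below the reserve €118, so the reserve binds → payment €118.

L pays €118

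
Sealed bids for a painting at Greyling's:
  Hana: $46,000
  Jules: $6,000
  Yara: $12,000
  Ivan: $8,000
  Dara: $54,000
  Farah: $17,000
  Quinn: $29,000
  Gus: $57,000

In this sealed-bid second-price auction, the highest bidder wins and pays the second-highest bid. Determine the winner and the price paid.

Sealed-bid second-price auction: the highest bidder wins and pays the second-highest bid.
Bids ranked: 57,000 (Gus) > 54,000 (Dara) > 46,000 (Hana) > 29,000 (Quinn) > 17,000 (Farah) > 12,000 (Yara) > …
Gus is highest; pays the second-highest bid, $54,000.

Gus pays $54,000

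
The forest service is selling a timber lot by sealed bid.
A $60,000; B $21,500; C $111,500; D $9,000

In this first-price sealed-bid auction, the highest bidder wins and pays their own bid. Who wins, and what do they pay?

Sorting bids: 111,500 (C) > 60,000 (A) > 21,500 (B) > 9,000 (D)
First-price: C pays what they bid, $111,500.

C pays $111,500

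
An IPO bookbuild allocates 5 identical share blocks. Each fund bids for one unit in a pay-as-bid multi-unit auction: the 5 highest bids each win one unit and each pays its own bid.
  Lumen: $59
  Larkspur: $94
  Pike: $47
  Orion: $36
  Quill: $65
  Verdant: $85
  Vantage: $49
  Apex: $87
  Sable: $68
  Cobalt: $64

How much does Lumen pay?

Lumen pays $0

Bids ranked high→low: 94 (Larkspur), 87 (Apex), 85 (Verdant), 68 (Sable), 65 (Quill), 64 (Cobalt), 59 (Lumen), …
Winners (5 units): Larkspur, Apex, Verdant, Sable, Quill.
Lumen does not win → $0.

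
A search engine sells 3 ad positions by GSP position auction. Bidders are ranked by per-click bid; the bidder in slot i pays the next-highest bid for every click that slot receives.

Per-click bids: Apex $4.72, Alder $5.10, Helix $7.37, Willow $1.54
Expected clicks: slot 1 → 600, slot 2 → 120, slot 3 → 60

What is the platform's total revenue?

Sorting advertisers: $7.37 (Helix) > $5.10 (Alder) > $4.72 (Apex) > $1.54 (Willow)
Slot 1: Helix pays $5.10 × 600 = $3060.00
Slot 2: Alder pays $4.72 × 120 = $566.40
Slot 3: Apex pays $1.54 × 60 = $92.40
Total = $3718.80

Total revenue: $3718.80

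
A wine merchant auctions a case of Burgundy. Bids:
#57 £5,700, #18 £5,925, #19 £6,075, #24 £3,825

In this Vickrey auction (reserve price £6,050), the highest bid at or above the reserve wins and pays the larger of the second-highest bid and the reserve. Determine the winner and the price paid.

#19 pays £6,050

Bids in order: 6,075 (#19) > 5,925 (#18) > 5,700 (#57) > 3,825 (#24)
Highest eligible bid: #19 at £6,075.
Second-highest bid £5,925 is below the reserve £6,050, so the reserve binds → payment £6,050.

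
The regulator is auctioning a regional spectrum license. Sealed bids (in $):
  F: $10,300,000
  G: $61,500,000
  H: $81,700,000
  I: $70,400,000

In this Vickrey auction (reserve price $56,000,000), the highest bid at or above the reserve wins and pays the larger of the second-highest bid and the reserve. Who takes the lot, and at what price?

Vickrey auction (reserve price $56,000,000): the highest bid at or above the reserve wins and pays the larger of the second-highest bid and the reserve.
Sorting bids: 81,700,000 (H) > 70,400,000 (I) > 61,500,000 (G) > 10,300,000 (F)
H has the top bid at or above the reserve ($81,700,000).
Second-highest bid $70,400,000 exceeds the reserve $56,000,000 → payment $70,400,000.

H pays $70,400,000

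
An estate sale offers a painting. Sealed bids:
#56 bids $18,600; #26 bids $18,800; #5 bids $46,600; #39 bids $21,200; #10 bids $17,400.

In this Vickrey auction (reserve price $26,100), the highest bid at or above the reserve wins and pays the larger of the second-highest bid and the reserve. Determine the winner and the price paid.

#5 pays $26,100

Bids in order: 46,600 (#5) > 21,200 (#39) > 18,800 (#26) > 18,600 (#56) > 17,400 (#10)
Highest eligible bid: #5 at $46,600.
max(second-highest $21,200, reserve $26,100) = $26,100.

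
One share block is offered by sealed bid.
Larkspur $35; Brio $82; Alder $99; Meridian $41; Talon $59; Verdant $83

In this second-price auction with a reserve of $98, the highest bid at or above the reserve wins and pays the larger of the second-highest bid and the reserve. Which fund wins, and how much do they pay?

Alder pays $98

Second-price auction with a reserve of $98: the highest bid at or above the reserve wins and pays the larger of the second-highest bid and the reserve.
Bids ranked: 99 (Alder) > 83 (Verdant) > 82 (Brio) > 59 (Talon) > 41 (Meridian) > 35 (Larkspur)
Highest eligible bid: Alder at $99.
max(second-highest $83, reserve $98) = $98.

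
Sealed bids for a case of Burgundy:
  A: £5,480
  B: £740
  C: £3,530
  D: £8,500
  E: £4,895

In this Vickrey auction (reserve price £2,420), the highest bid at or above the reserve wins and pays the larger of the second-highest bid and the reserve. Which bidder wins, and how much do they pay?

D pays £5,480

Vickrey auction (reserve price £2,420): the highest bid at or above the reserve wins and pays the larger of the second-highest bid and the reserve.
Bids ranked: 8,500 (D) > 5,480 (A) > 4,895 (E) > 3,530 (C) > 740 (B)
Highest eligible bid: D at £8,500.
Second-highest bid £5,480 exceeds the reserve £2,420 → payment £5,480.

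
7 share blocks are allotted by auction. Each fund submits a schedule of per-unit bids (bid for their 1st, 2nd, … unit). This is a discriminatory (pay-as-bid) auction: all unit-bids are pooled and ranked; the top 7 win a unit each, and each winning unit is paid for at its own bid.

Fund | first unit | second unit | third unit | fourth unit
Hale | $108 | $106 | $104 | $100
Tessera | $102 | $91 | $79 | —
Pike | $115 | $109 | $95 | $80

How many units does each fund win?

Pooled unit-bids ranked (top 7): 115 (Pike-1), 109 (Pike-2), 108 (Hale-1), 106 (Hale-2), 104 (Hale-3), 102 (Tessera-1), 100 (Hale-4)
Next rejected bid: $95 (not a price — pay-as-bid).
Allocation: Hale 4, Pike 2, Tessera 1.

Hale 4, Pike 2, Tessera 1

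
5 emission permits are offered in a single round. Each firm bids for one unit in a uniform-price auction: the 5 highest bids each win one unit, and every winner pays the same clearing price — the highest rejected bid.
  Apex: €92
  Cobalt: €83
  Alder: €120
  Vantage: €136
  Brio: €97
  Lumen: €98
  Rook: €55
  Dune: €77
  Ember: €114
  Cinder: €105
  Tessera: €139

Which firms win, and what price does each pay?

Ordering the bids: 139 (Tessera), 136 (Vantage), 120 (Alder), 114 (Ember), 105 (Cinder), 98 (Lumen), 97 (Brio), …
Winners (5 units): Tessera, Vantage, Alder, Ember, Cinder.
First losing bid is Lumen's €98, which sets the uniform price.

Tessera, Vantage, Alder, Ember, Cinder; each pays €98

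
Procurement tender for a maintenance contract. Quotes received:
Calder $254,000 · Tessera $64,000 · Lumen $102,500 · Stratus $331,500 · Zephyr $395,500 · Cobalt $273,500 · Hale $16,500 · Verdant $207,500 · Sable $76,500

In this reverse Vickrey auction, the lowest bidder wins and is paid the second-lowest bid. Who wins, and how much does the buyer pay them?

Hale is paid $64,000

Bids ranked: 16,500 (Hale) < 64,000 (Tessera) < 76,500 (Sable) < 102,500 (Lumen) < 207,500 (Verdant) < 254,000 (Calder) < …
Hale is lowest; is paid the second-lowest bid, $64,000.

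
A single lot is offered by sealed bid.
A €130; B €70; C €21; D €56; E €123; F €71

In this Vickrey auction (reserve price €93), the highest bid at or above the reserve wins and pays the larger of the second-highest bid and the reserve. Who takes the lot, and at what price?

Rule: the highest bid at or above the reserve wins and pays the larger of the second-highest bid and the reserve.
Sorting bids: 130 (A) > 123 (E) > 71 (F) > 70 (B) > 56 (D) > 21 (C)
Highest eligible bid: A at €130.
max(second-highest €123, reserve €93) = €123; the reserve does not bind.

A pays €123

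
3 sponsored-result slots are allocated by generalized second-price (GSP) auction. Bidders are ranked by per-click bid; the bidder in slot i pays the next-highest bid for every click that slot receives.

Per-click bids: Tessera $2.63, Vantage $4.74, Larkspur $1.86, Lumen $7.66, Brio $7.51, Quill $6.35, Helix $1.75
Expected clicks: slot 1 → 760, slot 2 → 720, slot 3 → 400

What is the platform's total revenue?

Sorting advertisers: $7.66 (Lumen) > $7.51 (Brio) > $6.35 (Quill) > $4.74 (Vantage) > …
Slot 1: Lumen pays $7.51 × 760 = $5707.60
Slot 2: Brio pays $6.35 × 720 = $4572.00
Slot 3: Quill pays $4.74 × 400 = $1896.00
Total = $12175.60

Total revenue: $12175.60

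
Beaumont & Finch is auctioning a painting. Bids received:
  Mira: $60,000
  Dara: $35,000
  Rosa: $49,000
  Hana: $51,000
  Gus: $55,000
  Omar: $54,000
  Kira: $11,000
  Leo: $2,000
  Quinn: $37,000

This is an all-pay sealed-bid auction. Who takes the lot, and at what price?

Mira pays $60,000

Bids ranked: 60,000 (Mira) > 55,000 (Gus) > 54,000 (Omar) > 51,000 (Hana) > 49,000 (Rosa) > 37,000 (Quinn) > …
Mira wins with the top bid; all bids are sunk regardless.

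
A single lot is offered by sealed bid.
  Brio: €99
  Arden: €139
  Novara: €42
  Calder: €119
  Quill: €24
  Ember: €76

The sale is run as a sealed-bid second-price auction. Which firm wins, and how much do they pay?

Sealed-bid second-price auction: the highest bidder wins and pays the second-highest bid.
Bids in order: 139 (Arden) > 119 (Calder) > 99 (Brio) > 76 (Ember) > 42 (Novara) > 24 (Quill)
Second-price: Arden pays Calder's bid of €119.

Arden pays €119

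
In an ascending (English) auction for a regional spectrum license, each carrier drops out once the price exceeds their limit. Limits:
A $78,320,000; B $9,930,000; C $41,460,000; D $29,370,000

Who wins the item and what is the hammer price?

A wins at $41,460,000

Limits ranked: 78,320,000 (A) > 41,460,000 (C) > 29,370,000 (D) > 9,930,000 (B)
C is the last rival to drop out, at $41,460,000; A remains and wins at that price.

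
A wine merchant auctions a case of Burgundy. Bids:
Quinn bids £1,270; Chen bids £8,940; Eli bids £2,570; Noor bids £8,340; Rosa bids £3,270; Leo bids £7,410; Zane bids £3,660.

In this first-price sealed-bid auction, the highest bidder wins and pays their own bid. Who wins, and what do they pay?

Chen pays £8,940

Sorting bids: 8,940 (Chen) > 8,340 (Noor) > 7,410 (Leo) > 3,660 (Zane) > 3,270 (Rosa) > 2,570 (Eli) > …
Chen has the highest bid and pays exactly that: £8,940.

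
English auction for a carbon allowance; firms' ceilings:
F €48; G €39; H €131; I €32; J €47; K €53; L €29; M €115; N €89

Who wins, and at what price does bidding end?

Limits ranked: 131 (H) > 115 (M) > 89 (N) > 53 (K) > 48 (F) > 47 (J) > …
Bidding ends when M exits at €115; H takes it.

H wins at €115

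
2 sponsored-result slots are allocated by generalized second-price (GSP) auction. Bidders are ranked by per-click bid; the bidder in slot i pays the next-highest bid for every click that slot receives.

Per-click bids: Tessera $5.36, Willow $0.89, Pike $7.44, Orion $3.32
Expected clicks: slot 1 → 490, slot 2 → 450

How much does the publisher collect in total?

Total revenue: $4120.40

Sorting advertisers: $7.44 (Pike) > $5.36 (Tessera) > $3.32 (Orion) > …
Slot 1: Pike pays $5.36 × 490 = $2626.40
Slot 2: Tessera pays $3.32 × 450 = $1494.00
Total = $4120.40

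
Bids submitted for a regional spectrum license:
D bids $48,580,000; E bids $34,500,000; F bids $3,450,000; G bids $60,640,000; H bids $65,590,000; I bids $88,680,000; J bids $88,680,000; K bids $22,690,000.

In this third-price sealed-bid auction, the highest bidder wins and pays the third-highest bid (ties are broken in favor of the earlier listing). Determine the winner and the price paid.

Sorting bids: 88,680,000 (I) > 88,680,000 (J) > 65,590,000 (H) > 60,640,000 (G) > 48,580,000 (D) > 34,500,000 (E) > …
I and J tie at $88,680,000; tie-break gives it to I.
I wins; payment is bid #3 in the ranking = $65,590,000.

I pays $65,590,000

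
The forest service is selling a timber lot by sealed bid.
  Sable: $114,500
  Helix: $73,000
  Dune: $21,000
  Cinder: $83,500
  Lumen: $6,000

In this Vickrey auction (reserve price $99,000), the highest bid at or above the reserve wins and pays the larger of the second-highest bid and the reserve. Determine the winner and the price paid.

Sable pays $99,000

Bids ranked: 114,500 (Sable) > 83,500 (Cinder) > 73,000 (Helix) > 21,000 (Dune) > 6,000 (Lumen)
Highest eligible bid: Sable at $114,500.
max(second-highest $83,500, reserve $99,000) = $99,000.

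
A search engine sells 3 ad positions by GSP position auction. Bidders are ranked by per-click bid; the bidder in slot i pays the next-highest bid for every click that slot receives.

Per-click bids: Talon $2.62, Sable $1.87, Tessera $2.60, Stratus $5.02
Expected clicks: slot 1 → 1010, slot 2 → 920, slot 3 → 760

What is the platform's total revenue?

Ranked by bid: $5.02 (Stratus) > $2.62 (Talon) > $2.60 (Tessera) > $1.87 (Sable)
Slot 1: Stratus pays $2.62 × 1010 = $2646.20
Slot 2: Talon pays $2.60 × 920 = $2392.00
Slot 3: Tessera pays $1.87 × 760 = $1421.20
Total = $6459.40

Total revenue: $6459.40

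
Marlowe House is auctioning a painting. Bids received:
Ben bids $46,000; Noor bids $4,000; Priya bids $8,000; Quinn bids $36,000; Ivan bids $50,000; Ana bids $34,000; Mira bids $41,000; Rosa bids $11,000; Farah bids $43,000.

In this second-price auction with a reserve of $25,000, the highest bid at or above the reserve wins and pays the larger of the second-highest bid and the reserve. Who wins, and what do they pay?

Ivan pays $46,000

Bids in order: 50,000 (Ivan) > 46,000 (Ben) > 43,000 (Farah) > 41,000 (Mira) > 36,000 (Quinn) > 34,000 (Ana) > …
Ivan has the top bid at or above the reserve ($50,000).
Second-highest bid $46,000 exceeds the reserve $25,000 → payment $46,000.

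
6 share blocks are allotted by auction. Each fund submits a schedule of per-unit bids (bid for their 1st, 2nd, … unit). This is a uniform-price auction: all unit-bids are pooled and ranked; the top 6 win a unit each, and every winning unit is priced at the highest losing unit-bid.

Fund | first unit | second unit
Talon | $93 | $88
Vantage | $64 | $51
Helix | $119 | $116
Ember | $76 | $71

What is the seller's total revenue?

Total revenue: $384

All unit-bids, highest first — top 6: 119 (Helix-1), 116 (Helix-2), 93 (Talon-1), 88 (Talon-2), 76 (Ember-1), 71 (Ember-2)
First bid not allocated: $64.
Allocation: Ember 2, Helix 2, Talon 2. Every unit priced at $64.
Revenue = 6 × 64 = $384.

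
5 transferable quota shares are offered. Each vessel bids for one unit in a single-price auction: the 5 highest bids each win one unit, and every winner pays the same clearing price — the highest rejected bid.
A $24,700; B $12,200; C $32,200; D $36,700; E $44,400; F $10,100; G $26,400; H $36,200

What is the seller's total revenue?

Ordering the bids: 44,400 (E), 36,700 (D), 36,200 (H), 32,200 (C), 26,400 (G), 24,700 (A), 12,200 (B), …
The 5 highest are E, D, H, C, G.
First losing bid is A's $24,700, which sets the uniform price.
Total revenue = 5 × $24,700 = $123,500.

Total revenue: $123,500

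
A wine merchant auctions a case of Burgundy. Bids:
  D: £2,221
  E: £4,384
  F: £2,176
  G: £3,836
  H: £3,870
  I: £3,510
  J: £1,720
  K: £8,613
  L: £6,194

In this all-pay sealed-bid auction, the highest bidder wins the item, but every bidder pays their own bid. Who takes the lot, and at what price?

K pays £8,613

Rule: the highest bidder wins the item, but every bidder pays their own bid.
Bids ranked: 8,613 (K) > 6,194 (L) > 4,384 (E) > 3,870 (H) > 3,836 (G) > 3,510 (I) > …
K is highest and takes the item; every bidder forfeits their bid.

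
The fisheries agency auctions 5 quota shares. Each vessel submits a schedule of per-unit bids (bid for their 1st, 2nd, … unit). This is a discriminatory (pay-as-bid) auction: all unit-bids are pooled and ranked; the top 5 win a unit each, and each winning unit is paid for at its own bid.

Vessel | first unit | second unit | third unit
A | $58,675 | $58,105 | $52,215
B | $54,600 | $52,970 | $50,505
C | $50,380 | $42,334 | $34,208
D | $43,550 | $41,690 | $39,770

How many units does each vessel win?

All unit-bids, highest first — top 5: 58,675 (A-1), 58,105 (A-2), 54,600 (B-1), 52,970 (B-2), 52,215 (A-3)
Next rejected bid: $50,505 (not a price — pay-as-bid).
Allocation: A 3, B 2.

A 3, B 2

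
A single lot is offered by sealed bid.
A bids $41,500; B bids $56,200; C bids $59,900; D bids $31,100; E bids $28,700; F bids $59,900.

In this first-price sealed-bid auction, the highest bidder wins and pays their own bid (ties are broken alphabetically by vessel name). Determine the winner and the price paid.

C pays $59,900

Sorting bids: 59,900 (C) > 59,900 (F) > 56,200 (B) > 41,500 (A) > 31,100 (D) > 28,700 (E)
Tie at $59,900 → C wins by tie-break.
First-price: C pays what they bid, $59,900.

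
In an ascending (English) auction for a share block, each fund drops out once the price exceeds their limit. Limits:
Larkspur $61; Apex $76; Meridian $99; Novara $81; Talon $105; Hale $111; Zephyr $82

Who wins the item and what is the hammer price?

Hale wins at $105

Limits ranked: 111 (Hale) > 105 (Talon) > 99 (Meridian) > 82 (Zephyr) > 81 (Novara) > 76 (Apex) > …
Bidding ends when Talon exits at $105; Hale takes it.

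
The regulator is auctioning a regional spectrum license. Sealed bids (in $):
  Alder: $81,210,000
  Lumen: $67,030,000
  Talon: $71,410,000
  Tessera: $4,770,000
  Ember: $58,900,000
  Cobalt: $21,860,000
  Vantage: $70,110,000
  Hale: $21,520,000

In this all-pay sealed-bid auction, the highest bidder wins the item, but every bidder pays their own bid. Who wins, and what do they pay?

Alder pays $81,210,000

Sorting bids: 81,210,000 (Alder) > 71,410,000 (Talon) > 70,110,000 (Vantage) > 67,030,000 (Lumen) > 58,900,000 (Ember) > 21,860,000 (Cobalt) > …
Alder wins with the top bid; all bids are sunk regardless.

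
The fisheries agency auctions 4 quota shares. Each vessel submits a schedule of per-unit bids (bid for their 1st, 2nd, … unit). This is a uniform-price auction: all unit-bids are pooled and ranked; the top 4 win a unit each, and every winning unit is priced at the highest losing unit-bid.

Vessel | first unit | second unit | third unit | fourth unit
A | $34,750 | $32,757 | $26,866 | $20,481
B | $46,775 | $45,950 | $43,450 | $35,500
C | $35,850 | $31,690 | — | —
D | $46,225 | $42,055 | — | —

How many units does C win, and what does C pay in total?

C: 0 units, pays $0

Merging the schedules and taking the best 4: 46,775 (B-1), 46,225 (D-1), 45,950 (B-2), 43,450 (B-3)
The (k+1)-th unit-bid is $42,055.
C wins 0 unit(s) at $42,055 each.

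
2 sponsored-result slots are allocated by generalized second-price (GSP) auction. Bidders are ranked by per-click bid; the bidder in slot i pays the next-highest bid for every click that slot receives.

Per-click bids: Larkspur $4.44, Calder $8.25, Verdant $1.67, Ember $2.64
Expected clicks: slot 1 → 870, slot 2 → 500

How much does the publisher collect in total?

Total revenue: $5182.80

Per-click bids in order: $8.25 (Calder) > $4.44 (Larkspur) > $2.64 (Ember) > …
Slot 1: Calder pays $4.44 × 870 = $3862.80
Slot 2: Larkspur pays $2.64 × 500 = $1320.00
Total = $5182.80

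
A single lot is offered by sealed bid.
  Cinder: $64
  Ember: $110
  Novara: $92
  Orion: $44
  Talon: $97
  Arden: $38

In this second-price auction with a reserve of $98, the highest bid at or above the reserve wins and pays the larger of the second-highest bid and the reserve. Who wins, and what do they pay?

Ember pays $98

Sorting bids: 110 (Ember) > 97 (Talon) > 92 (Novara) > 64 (Cinder) > 44 (Orion) > 38 (Arden)
Highest eligible bid: Ember at $110.
max(second-highest $97, reserve $98) = $98.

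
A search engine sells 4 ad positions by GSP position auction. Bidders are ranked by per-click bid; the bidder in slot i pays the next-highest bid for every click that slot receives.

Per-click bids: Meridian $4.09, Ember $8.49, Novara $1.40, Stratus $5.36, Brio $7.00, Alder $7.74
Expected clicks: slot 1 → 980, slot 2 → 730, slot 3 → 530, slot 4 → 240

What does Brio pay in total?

Sorting advertisers: $8.49 (Ember) > $7.74 (Alder) > $7.00 (Brio) > $5.36 (Stratus) > $4.09 (Meridian) > …
Brio holds slot 3 → pays next bid $5.36 × 530 clicks = $2840.80.

Brio pays $2840.80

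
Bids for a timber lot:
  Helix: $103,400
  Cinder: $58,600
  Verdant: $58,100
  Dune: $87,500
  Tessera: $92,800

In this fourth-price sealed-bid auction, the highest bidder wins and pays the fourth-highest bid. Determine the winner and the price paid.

Rule: the highest bidder wins and pays the fourth-highest bid.
Sorting bids: 103,400 (Helix) > 92,800 (Tessera) > 87,500 (Dune) > 58,600 (Cinder) > 58,100 (Verdant)
Helix is highest; pays the fourth-highest bid, $58,600.

Helix pays $58,600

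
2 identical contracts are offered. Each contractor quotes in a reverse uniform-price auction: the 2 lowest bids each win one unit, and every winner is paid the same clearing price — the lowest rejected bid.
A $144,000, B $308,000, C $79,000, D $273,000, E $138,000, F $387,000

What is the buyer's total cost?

Total cost: $288,000

Sorting: 79,000 (C), 138,000 (E), 144,000 (A), 273,000 (D), …
Winners (2 units): C, E.
First losing bid is A's $144,000, which sets the uniform price.
Total cost = 2 × $144,000 = $288,000.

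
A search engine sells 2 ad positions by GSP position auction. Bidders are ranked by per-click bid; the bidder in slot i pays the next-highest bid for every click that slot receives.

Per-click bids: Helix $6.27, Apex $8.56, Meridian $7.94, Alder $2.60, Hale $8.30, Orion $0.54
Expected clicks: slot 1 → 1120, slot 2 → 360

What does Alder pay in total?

Alder pays $0.00

Sorting advertisers: $8.56 (Apex) > $8.30 (Hale) > $7.94 (Meridian) > …
Alder ranks below slot 2 → no slot, pays nothing.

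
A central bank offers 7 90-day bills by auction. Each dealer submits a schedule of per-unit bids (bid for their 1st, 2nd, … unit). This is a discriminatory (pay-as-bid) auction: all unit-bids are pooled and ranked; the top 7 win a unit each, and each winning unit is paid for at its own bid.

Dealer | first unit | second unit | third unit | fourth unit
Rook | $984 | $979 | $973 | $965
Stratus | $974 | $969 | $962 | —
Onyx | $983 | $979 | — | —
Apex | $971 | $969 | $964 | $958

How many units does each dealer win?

Pooled unit-bids ranked (top 7): 984 (Rook-1), 983 (Onyx-1), 979 (Rook-2), 979 (Onyx-2), 974 (Stratus-1), 973 (Rook-3), 971 (Apex-1)
Next rejected bid: $969 (not a price — pay-as-bid).
Allocation: Apex 1, Onyx 2, Rook 3, Stratus 1.

Apex 1, Onyx 2, Rook 3, Stratus 1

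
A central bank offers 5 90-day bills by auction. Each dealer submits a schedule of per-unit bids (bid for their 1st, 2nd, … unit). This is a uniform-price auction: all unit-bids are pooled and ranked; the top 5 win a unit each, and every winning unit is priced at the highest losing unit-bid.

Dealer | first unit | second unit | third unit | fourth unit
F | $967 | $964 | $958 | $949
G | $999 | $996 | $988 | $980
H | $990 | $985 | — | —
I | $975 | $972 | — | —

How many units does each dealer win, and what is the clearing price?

G 3, H 2; clearing price $980

All unit-bids, highest first — top 5: 999 (G-1), 996 (G-2), 990 (H-1), 988 (G-3), 985 (H-2)
Highest rejected unit-bid = $980.
Allocation: G 3, H 2.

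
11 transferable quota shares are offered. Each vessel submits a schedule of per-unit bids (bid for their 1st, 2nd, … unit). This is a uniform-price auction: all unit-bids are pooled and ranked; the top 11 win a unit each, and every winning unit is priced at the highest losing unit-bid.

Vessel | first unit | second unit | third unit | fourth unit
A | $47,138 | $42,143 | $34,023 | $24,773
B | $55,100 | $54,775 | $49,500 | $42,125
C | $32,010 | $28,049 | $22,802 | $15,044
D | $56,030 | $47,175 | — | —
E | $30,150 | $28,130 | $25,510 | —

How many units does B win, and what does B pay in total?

B: 4 units, pays $112,520

Merging the schedules and taking the best 11: 56,030 (D-1), 55,100 (B-1), 54,775 (B-2), 49,500 (B-3), 47,175 (D-2), 47,138 (A-1), 42,143 (A-2), 42,125 (B-4), 34,023 (A-3), 32,010 (C-1), 30,150 (E-1)
First bid not allocated: $28,130.
B wins 4 unit(s) at $28,130 each.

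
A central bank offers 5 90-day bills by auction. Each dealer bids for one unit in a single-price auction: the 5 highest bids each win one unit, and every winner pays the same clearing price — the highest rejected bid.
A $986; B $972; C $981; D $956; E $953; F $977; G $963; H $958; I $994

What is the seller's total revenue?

Sorting: 994 (I), 986 (A), 981 (C), 977 (F), 972 (B), 963 (G), 958 (H), …
Top 5: I, A, C, F, B.
Clearing price = highest rejected bid = $963.
Total revenue = 5 × $963 = $4,815.

Total revenue: $4,815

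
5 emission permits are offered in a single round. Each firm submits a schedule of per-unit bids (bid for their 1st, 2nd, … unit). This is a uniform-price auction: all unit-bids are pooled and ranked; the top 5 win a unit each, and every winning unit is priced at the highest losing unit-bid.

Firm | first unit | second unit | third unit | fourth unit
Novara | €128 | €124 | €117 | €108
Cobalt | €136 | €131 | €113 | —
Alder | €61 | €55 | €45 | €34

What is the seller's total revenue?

Total revenue: €565

Pooled unit-bids ranked (top 5): 136 (Cobalt-1), 131 (Cobalt-2), 128 (Novara-1), 124 (Novara-2), 117 (Novara-3)
The (k+1)-th unit-bid is €113.
Allocation: Cobalt 2, Novara 3. Every unit priced at €113.
Revenue = 5 × 113 = €565.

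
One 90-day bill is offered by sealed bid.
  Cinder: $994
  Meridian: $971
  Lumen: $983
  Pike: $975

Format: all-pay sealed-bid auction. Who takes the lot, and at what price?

Bids ranked: 994 (Cinder) > 983 (Lumen) > 975 (Pike) > 971 (Meridian)
Cinder wins with the top bid; all bids are sunk regardless.

Cinder pays $994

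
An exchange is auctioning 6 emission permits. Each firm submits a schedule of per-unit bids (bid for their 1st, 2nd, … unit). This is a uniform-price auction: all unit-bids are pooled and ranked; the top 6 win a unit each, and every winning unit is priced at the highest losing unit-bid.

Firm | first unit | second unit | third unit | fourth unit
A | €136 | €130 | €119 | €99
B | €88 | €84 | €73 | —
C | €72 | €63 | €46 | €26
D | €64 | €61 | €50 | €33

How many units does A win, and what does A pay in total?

Pooled unit-bids ranked (top 6): 136 (A-1), 130 (A-2), 119 (A-3), 99 (A-4), 88 (B-1), 84 (B-2)
First bid not allocated: €73.
A wins 4 unit(s) at €73 each.

A: 4 units, pays €292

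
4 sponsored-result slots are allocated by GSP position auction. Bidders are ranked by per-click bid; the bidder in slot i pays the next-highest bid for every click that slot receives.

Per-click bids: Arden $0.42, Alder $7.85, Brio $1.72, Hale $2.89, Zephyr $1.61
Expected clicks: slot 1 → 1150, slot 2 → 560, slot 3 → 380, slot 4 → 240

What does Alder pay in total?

Sorting advertisers: $7.85 (Alder) > $2.89 (Hale) > $1.72 (Brio) > $1.61 (Zephyr) > $0.42 (Arden)
Alder holds slot 1 → pays next bid $2.89 × 1150 clicks = $3323.50.

Alder pays $3323.50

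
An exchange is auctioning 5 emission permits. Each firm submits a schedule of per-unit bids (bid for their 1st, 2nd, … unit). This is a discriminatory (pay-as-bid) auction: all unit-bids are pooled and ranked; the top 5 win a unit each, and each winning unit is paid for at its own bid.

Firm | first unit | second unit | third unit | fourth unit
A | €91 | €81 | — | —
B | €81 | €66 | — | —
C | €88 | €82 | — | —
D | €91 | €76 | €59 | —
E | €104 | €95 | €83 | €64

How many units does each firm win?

A 1, C 1, D 1, E 2

Merging the schedules and taking the best 5: 104 (E-1), 95 (E-2), 91 (A-1), 91 (D-1), 88 (C-1)
Next rejected bid: €83 (not a price — pay-as-bid).
Allocation: A 1, C 1, D 1, E 2.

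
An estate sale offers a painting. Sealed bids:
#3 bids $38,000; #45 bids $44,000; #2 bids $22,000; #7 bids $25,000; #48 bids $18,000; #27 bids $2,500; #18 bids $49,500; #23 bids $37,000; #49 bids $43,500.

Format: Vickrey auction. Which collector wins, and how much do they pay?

#18 pays $44,000

Bids ranked: 49,500 (#18) > 44,000 (#45) > 43,500 (#49) > 38,000 (#3) > 37,000 (#23) > 25,000 (#7) > …
#18 wins with the highest bid; price is set by the runner-up at $44,000.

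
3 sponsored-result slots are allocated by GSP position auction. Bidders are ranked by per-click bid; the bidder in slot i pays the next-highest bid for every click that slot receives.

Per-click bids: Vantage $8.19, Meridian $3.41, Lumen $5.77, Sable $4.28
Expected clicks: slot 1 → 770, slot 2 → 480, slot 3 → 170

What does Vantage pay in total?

Vantage pays $4442.90

Sorting advertisers: $8.19 (Vantage) > $5.77 (Lumen) > $4.28 (Sable) > $3.41 (Meridian)
Vantage holds slot 1 → pays next bid $5.77 × 770 clicks = $4442.90.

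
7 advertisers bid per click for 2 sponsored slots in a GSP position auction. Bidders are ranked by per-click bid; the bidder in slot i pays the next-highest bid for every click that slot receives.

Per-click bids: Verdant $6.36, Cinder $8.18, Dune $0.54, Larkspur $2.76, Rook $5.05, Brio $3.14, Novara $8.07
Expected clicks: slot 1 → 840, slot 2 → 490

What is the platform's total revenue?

Total revenue: $9895.20

Per-click bids in order: $8.18 (Cinder) > $8.07 (Novara) > $6.36 (Verdant) > …
Slot 1: Cinder pays $8.07 × 840 = $6778.80
Slot 2: Novara pays $6.36 × 490 = $3116.40
Total = $9895.20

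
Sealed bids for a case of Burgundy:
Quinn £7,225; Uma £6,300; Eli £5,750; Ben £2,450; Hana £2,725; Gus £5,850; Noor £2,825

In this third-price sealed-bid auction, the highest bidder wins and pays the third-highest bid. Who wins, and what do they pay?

Rule: the highest bidder wins and pays the third-highest bid.
Bids in order: 7,225 (Quinn) > 6,300 (Uma) > 5,850 (Gus) > 5,750 (Eli) > 2,825 (Noor) > 2,725 (Hana) > …
Quinn wins; payment is bid #3 in the ranking = £5,850.

Quinn pays £5,850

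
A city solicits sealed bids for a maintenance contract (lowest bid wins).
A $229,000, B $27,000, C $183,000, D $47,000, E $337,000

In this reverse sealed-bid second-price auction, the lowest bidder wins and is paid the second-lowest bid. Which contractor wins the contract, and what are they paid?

B is paid $47,000

Sorting bids: 27,000 (B) < 47,000 (D) < 183,000 (C) < 229,000 (A) < 337,000 (E)
B is lowest; is paid the second-lowest bid, $47,000.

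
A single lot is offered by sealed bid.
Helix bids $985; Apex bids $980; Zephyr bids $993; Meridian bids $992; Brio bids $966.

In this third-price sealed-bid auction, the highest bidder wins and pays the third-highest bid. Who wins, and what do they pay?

Zephyr pays $985

Rule: the highest bidder wins and pays the third-highest bid.
Bids in order: 993 (Zephyr) > 992 (Meridian) > 985 (Helix) > 980 (Apex) > 966 (Brio)
Zephyr is highest; pays the third-highest bid, $985.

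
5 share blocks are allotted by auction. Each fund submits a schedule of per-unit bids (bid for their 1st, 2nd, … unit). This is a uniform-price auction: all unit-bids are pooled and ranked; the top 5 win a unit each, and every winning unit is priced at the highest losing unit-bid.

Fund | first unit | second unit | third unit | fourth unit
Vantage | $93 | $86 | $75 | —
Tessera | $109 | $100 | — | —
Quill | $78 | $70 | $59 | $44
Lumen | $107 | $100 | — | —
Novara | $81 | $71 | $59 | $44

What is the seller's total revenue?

Pooled unit-bids ranked (top 5): 109 (Tessera-1), 107 (Lumen-1), 100 (Tessera-2), 100 (Lumen-2), 93 (Vantage-1)
The (k+1)-th unit-bid is $86.
Allocation: Lumen 2, Tessera 2, Vantage 1. Every unit priced at $86.
Revenue = 5 × 86 = $430.

Total revenue: $430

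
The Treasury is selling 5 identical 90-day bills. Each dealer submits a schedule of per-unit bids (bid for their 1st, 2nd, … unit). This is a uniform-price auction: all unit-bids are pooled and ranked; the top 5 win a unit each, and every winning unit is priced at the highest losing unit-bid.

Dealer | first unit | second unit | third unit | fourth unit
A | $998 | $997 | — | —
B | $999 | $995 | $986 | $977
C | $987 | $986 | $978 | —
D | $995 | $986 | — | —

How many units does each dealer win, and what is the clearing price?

Merging the schedules and taking the best 5: 999 (B-1), 998 (A-1), 997 (A-2), 995 (B-2), 995 (D-1)
Highest rejected unit-bid = $987.
Allocation: A 2, B 2, D 1.

A 2, B 2, D 1; clearing price $987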